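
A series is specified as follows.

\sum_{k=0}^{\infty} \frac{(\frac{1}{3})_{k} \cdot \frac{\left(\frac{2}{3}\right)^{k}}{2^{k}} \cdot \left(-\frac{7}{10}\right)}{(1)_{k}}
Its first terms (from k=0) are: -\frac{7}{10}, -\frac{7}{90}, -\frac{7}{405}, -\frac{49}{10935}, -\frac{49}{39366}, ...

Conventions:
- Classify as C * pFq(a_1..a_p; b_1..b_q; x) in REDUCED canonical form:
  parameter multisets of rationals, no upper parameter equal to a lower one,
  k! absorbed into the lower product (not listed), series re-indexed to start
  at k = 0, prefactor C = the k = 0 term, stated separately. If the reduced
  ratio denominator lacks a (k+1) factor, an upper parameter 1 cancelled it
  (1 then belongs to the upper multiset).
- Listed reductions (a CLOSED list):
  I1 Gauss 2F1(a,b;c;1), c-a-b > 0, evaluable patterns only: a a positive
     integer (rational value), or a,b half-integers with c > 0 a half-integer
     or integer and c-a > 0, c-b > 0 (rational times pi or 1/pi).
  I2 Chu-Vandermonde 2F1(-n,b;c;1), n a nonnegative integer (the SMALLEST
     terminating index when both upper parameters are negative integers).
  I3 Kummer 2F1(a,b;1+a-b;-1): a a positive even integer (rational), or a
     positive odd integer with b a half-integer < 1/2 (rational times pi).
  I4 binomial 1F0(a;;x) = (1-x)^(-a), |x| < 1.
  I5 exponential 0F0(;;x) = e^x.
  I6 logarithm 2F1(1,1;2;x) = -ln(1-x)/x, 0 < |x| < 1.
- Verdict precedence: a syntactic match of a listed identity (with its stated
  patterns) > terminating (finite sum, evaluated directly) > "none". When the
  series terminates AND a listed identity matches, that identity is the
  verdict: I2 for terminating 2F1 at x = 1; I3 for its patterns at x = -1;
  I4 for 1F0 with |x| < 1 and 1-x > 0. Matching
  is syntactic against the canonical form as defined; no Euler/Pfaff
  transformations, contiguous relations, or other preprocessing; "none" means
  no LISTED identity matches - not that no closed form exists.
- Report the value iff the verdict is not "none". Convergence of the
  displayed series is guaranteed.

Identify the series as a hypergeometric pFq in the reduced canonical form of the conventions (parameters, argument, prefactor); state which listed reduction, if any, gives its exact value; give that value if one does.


x = \frac{1}{3} here; the reduced form reads 1F0, upper {\frac{1}{3}}, lower {-}, C = -\frac{7}{10}. Verdict (x = \frac{1}{3}): the binomial series (I4) applies (the 1F0 binomial series: exponent -1/3, x = \frac{1}{3}). Hence: \left(-\frac{7}{10}\right) \cdot \left(\frac{2}{3}\right)^{-\frac{1}{3}}.

First insight: from the first term -\frac{7}{10}: (1)_k (C = -7/10, x = 1/3) is k! itself.
Adjacent-term ratio: r(k) = \frac{1}{3} * (k+\frac{1}{3}) / [(k+1)] ; factor over Q: parameters, x = \frac{1}{3}, and C = -\frac{7}{10}.


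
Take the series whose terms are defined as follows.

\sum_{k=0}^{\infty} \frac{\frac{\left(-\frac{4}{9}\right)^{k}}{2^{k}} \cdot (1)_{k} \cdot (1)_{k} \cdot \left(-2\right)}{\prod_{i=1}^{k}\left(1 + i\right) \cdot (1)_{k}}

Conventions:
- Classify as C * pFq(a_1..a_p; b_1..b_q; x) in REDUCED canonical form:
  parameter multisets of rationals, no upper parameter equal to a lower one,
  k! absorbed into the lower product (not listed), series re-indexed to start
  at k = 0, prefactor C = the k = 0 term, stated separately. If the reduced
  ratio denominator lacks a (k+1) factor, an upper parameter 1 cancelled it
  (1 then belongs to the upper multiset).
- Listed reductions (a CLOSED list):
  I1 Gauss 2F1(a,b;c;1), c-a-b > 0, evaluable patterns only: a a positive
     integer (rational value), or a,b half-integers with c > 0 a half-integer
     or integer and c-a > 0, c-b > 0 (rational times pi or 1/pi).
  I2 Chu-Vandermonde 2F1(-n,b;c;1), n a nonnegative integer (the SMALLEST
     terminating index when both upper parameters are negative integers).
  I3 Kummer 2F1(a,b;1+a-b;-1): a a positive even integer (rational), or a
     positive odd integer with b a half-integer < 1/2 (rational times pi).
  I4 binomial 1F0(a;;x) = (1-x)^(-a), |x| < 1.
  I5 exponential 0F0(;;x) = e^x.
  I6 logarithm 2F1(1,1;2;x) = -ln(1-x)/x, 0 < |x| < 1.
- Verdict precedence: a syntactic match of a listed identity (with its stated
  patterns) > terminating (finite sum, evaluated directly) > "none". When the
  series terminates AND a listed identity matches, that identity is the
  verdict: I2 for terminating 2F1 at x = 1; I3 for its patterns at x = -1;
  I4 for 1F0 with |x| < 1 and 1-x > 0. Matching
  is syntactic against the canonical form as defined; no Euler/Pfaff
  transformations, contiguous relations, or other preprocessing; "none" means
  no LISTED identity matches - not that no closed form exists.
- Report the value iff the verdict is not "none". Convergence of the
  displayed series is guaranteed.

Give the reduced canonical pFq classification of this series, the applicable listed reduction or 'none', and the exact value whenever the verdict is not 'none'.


The tell: from the first term -2: the lower running product (C = -2, x = -2/9) is a rising factorial.
Ratio: r(k) = -\frac{2}{9} * (k+1) (k+1) / [(k+2) (k+1)] - rational; roots negated = parameters, x = -\frac{2}{9}, C = -2.

With C = -2: the canonical form is 2F1(1, 1; 2; -\frac{2}{9}). Verdict: the I6 logarithm reduction applies (the logarithm: parameters (1,1;2), x = -\frac{2}{9}). Exact value: \left(-9\right) \cdot \ln\left(\frac{11}{9}\right).


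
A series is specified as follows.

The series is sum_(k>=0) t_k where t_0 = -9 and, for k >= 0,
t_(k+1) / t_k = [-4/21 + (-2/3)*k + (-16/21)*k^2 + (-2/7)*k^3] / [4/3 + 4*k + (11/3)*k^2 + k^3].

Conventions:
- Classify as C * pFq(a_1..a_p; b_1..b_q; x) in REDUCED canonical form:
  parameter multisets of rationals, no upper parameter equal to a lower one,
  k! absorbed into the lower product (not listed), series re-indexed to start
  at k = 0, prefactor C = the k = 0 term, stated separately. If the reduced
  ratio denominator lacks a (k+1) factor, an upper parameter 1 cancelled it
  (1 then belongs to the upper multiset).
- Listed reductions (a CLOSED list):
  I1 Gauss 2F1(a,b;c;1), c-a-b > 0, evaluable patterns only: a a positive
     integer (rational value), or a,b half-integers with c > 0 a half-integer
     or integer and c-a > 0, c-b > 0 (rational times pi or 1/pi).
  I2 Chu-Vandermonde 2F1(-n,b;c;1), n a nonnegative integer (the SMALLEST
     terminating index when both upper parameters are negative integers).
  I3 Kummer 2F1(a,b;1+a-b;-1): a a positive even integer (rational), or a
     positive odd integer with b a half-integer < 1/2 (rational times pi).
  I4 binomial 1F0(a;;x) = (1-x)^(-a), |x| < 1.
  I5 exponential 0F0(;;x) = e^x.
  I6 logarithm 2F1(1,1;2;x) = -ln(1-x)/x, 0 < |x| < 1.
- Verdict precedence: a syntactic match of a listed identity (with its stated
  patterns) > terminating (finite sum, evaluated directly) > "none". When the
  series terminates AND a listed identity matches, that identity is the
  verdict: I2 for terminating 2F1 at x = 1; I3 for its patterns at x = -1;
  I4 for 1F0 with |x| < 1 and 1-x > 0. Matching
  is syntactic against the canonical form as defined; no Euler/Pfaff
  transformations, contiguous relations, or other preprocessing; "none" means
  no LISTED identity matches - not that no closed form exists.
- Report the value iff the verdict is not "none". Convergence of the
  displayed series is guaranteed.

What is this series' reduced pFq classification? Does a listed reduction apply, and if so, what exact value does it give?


At argument -2/7: a 2F1 with upper {1, 1}, lower {2}, scaled by C = -9. Verdict: the logarithmic series (I6) applies (the logarithm: parameters (1,1;2), x = -2/7). Hence: (-63/2) * ln(9/7).

Structural cue: with t_0 = -9, factor the ratio over Q (C = -9): negated roots = parameters.
Term ratio: r(k) = (-2/7) * (k+1) (k+1) / [(k+2) (k+1)] - rational; roots negated = parameters, x = (-2/7), C = -9.


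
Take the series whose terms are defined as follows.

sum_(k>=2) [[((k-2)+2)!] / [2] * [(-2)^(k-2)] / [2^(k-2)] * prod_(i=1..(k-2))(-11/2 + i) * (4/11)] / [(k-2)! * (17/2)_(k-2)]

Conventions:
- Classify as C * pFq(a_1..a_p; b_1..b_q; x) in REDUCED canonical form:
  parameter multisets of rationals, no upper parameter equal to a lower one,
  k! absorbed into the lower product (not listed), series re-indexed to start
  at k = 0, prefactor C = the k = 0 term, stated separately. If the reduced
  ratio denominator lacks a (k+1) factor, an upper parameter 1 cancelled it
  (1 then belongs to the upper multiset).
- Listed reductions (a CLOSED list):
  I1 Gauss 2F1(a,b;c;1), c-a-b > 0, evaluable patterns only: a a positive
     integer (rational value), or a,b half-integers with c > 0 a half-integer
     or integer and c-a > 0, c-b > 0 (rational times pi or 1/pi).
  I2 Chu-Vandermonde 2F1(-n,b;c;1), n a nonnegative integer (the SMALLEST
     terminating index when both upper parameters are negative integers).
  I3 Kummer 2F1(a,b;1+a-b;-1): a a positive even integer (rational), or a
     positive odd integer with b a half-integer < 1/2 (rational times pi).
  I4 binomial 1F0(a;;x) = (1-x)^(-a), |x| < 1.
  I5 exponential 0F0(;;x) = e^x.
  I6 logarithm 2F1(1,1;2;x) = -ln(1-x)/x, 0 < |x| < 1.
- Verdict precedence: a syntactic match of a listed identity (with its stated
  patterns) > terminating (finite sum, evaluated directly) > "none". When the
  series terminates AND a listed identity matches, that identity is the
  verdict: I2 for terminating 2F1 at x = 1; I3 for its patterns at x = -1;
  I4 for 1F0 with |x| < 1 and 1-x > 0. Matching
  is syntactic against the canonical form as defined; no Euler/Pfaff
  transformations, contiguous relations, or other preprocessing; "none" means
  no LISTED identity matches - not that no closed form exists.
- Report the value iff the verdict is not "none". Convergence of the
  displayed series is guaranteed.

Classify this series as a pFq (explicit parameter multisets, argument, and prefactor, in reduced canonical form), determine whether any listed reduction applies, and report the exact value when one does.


At argument -1: a 2F1 with upper {-9/2, 3}, lower {17/2}, scaled by C = 4/11. Verdict: Kummer (I3) matches (x = -1; c = 17/2 equals 1+a-b for upper {-9/2, 3}: listed pattern). Sum: (4095/8192) * pi.

Key observation: with t_0 = 4/11, the running product (C = 4/11, x = -1) telescopes to a rising factorial.
Consecutive-term ratio: r(k) = (-1) * (k-9/2) (k+3) / [(k+17/2) (k+1)] - rational; roots negated = parameters, x = (-1), C = 4/11.


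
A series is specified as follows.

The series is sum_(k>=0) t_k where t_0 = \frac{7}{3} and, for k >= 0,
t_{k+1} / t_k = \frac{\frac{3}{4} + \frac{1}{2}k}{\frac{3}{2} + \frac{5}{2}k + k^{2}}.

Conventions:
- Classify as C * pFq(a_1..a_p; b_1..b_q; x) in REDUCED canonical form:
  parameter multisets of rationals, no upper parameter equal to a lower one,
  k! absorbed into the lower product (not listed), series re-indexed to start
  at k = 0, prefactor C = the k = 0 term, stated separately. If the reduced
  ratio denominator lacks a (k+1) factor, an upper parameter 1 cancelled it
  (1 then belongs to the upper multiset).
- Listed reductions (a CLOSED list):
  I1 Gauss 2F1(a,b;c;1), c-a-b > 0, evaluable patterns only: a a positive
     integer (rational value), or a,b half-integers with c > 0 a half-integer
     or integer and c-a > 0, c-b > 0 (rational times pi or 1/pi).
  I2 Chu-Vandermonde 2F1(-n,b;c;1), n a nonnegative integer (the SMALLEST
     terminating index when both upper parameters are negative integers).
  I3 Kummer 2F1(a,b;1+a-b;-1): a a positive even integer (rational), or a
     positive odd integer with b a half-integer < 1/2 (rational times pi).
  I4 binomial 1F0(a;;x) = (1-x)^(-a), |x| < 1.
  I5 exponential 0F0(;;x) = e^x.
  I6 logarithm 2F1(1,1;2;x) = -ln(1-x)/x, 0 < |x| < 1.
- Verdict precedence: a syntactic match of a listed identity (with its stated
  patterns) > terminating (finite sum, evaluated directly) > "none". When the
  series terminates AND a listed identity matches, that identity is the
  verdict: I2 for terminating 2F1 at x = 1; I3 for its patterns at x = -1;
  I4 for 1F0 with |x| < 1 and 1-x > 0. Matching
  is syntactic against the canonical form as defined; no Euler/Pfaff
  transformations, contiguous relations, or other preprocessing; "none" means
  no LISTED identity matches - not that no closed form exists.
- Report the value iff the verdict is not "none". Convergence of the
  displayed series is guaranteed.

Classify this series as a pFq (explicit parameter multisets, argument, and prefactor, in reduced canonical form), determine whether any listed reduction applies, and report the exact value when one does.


Structural cue: t_0 = \frac{7}{3} here, and cancel k + 3/2 from the displayed ratio first; then C = 7/3, x = 1/2.
Adjacent-term ratio: r(k) = \frac{1}{2} * 1 / [(k+1)] - rational in k. x = \frac{1}{2}; t_0 = \frac{7}{3}; negate the roots.

At argument \frac{1}{2}: a 0F0 with upper {-}, lower {-}, scaled by C = \frac{7}{3}. Verdict (x = \frac{1}{2}): exponential (I5) applies (the 0F0 exponential series at x = \frac{1}{2}). Sum: \frac{7}{3} \cdot e^{\frac{1}{2}}.


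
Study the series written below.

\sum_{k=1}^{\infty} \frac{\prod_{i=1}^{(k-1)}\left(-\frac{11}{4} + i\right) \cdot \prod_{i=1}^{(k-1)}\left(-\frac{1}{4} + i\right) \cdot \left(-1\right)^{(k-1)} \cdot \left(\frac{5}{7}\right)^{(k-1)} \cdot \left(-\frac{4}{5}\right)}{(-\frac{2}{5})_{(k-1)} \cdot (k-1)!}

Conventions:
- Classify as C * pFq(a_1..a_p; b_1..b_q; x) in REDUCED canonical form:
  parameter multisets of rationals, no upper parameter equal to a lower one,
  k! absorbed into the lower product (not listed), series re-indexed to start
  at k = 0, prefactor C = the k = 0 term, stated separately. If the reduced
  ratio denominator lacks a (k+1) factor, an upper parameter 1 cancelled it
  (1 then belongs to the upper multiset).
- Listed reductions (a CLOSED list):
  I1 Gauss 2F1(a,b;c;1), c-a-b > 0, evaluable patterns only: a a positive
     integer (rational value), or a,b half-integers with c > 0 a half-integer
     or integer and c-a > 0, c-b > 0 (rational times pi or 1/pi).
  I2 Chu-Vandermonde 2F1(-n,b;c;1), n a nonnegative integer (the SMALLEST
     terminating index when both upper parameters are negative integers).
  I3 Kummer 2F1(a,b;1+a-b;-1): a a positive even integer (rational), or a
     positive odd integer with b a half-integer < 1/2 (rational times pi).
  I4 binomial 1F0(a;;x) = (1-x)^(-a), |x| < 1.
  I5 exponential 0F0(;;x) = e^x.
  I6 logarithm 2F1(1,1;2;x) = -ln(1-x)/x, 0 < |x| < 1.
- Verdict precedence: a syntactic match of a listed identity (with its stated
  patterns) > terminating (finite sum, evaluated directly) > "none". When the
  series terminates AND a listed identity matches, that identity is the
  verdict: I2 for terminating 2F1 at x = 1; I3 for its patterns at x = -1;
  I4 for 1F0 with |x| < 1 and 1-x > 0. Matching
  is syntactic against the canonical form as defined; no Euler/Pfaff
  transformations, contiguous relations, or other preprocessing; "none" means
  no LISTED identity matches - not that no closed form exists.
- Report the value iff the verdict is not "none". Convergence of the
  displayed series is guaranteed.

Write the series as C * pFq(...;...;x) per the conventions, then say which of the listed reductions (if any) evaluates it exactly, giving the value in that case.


With C = -\frac{4}{5}: the canonical form is 2F1(-\frac{7}{4}, \frac{3}{4}; -\frac{2}{5}; -\frac{5}{7}). Verdict: none here - no I1-I6 shape fits x = -\frac{5}{7} with lower {-\frac{2}{5}}.

Key observation: x = -\frac{5}{7} and the (-1)^k factor (prefactor -4/5) folds into the argument's sign.
Step ratio: r(k) = -\frac{5}{7} * (k-\frac{7}{4}) (k+\frac{3}{4}) / [(k-\frac{2}{5}) (k+1)] - poly over poly, x = -\frac{5}{7} from leading terms; C = -\frac{4}{5} at k = 0.


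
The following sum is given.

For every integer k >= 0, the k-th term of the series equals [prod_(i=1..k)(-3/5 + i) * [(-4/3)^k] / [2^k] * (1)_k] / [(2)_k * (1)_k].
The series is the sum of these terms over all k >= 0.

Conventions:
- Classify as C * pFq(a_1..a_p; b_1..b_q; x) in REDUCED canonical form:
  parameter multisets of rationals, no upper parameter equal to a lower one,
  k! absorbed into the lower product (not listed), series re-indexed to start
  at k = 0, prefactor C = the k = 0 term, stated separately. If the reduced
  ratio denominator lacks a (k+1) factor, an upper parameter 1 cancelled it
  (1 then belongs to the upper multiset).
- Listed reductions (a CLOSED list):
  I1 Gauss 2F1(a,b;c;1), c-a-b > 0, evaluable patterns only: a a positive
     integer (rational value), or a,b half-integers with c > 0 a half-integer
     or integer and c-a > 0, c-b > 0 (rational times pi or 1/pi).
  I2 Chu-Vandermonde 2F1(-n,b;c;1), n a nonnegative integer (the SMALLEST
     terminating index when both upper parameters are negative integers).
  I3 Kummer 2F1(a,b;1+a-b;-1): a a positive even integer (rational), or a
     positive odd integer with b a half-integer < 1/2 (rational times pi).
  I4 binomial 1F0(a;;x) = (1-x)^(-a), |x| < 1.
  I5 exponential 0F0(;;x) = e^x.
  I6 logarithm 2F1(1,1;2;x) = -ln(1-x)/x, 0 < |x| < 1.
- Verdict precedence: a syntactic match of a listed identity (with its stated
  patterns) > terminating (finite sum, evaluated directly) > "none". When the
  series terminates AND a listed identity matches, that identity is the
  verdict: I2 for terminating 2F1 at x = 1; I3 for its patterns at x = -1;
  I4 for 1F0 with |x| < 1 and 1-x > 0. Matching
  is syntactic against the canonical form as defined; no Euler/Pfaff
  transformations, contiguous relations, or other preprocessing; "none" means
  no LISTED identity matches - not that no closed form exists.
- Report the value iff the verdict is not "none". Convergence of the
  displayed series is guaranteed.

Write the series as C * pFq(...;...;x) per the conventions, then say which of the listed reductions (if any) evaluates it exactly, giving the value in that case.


Reduced: x = -2/3, 2F1, upper = {2/5, 1}, lower = {2}, C = 1. Verdict: none. A 2F1 with upper {2/5, 1} fits none of I1-I6 at x = -2/3; the sum runs forever.

First insight: with t_0 = 1, the running product (C = 1) telescopes to a rising factorial.
Consecutive-term ratio: r(k) = (-2/3) * (k+2/5) (k+1) / [(k+2) (k+1)] - rational in k. x = (-2/3); t_0 = 1; negate the roots.


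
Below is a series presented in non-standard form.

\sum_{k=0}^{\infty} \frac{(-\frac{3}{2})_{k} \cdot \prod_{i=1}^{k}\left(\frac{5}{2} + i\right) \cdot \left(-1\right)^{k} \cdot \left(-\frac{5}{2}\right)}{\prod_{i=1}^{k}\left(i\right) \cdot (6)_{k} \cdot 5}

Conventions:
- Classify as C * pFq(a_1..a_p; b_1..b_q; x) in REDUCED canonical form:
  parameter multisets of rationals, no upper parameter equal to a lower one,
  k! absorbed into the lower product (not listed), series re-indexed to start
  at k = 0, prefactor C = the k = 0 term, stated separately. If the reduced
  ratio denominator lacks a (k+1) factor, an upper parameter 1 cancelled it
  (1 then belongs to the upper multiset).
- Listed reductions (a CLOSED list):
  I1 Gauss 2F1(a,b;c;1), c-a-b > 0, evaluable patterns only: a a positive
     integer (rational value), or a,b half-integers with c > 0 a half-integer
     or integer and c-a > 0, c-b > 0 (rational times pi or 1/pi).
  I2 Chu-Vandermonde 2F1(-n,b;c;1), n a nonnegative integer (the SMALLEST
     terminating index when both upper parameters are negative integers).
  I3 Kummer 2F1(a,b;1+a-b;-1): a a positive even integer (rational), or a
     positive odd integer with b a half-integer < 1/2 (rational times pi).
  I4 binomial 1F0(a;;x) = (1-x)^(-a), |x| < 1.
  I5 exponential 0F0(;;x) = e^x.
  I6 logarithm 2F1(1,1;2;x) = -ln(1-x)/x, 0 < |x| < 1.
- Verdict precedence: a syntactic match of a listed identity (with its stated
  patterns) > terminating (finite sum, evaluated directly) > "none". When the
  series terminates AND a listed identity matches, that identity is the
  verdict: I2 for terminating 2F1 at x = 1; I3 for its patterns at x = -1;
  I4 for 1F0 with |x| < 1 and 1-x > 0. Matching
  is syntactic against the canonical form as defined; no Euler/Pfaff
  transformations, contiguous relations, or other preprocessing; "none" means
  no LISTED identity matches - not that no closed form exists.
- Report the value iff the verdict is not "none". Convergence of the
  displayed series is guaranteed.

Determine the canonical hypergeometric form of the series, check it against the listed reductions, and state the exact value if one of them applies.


Classification (C = -\frac{1}{2}): 2F1 with upper {-\frac{3}{2}, \frac{7}{2}}, lower {6}, argument x = -1. Verdict: none here - no I1-I6 shape fits x = -1 with lower {6}.

Key observation: t_0 = -\frac{1}{2} here, and the constant factors (C = -1/2) combine into one prefactor.
Step ratio: r(k) = -1 * (k-\frac{3}{2}) (k+\frac{7}{2}) / [(k+6) (k+1)] - rational in k. x = -1; t_0 = -\frac{1}{2}; negate the roots.


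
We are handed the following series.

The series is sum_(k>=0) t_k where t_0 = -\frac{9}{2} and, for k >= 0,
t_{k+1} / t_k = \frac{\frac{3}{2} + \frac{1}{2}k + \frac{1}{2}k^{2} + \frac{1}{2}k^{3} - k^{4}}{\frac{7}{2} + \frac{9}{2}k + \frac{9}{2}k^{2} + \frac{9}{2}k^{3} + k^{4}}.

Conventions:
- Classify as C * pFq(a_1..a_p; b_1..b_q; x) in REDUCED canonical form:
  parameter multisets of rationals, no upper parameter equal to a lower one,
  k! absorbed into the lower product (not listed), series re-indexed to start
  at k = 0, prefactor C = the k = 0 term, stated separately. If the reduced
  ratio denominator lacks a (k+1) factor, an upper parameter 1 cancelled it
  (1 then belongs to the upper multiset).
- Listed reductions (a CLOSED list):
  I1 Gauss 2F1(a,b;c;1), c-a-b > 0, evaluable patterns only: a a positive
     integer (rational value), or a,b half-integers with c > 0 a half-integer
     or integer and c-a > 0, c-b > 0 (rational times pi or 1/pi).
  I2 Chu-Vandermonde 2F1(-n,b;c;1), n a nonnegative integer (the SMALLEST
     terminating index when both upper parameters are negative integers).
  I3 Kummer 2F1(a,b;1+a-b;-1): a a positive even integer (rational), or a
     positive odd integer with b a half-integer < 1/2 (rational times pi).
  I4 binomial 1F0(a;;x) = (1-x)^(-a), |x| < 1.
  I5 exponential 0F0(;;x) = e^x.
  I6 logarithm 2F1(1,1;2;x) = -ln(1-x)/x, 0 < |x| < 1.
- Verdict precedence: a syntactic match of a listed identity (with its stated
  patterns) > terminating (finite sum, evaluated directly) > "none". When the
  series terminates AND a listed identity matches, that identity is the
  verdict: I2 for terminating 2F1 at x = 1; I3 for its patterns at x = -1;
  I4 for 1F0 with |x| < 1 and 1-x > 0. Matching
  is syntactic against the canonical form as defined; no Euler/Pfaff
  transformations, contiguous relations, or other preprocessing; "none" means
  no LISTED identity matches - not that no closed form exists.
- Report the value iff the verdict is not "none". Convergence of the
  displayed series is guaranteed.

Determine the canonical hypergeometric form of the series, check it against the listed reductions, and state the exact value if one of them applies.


Structural cue: t_0 = -\frac{9}{2} here, and cancel k^2 + 1 from the displayed ratio first; then C = -9/2, x = -1.
Term ratio: r(k) = -1 * (k-\frac{3}{2}) (k+1) / [(k+\frac{7}{2}) (k+1)] - rational; roots negated = parameters, x = -1, C = -\frac{9}{2}.

Prefactor -\frac{9}{2}, argument -1: 2F1 with upper {-\frac{3}{2}, 1} over lower {\frac{7}{2}}. Verdict: Kummer (I3) matches (x = -1; c = \frac{7}{2} equals 1+a-b for upper {-\frac{3}{2}, 1}: listed pattern). Hence: \left(-\frac{135}{64}\right) \cdot \pi.


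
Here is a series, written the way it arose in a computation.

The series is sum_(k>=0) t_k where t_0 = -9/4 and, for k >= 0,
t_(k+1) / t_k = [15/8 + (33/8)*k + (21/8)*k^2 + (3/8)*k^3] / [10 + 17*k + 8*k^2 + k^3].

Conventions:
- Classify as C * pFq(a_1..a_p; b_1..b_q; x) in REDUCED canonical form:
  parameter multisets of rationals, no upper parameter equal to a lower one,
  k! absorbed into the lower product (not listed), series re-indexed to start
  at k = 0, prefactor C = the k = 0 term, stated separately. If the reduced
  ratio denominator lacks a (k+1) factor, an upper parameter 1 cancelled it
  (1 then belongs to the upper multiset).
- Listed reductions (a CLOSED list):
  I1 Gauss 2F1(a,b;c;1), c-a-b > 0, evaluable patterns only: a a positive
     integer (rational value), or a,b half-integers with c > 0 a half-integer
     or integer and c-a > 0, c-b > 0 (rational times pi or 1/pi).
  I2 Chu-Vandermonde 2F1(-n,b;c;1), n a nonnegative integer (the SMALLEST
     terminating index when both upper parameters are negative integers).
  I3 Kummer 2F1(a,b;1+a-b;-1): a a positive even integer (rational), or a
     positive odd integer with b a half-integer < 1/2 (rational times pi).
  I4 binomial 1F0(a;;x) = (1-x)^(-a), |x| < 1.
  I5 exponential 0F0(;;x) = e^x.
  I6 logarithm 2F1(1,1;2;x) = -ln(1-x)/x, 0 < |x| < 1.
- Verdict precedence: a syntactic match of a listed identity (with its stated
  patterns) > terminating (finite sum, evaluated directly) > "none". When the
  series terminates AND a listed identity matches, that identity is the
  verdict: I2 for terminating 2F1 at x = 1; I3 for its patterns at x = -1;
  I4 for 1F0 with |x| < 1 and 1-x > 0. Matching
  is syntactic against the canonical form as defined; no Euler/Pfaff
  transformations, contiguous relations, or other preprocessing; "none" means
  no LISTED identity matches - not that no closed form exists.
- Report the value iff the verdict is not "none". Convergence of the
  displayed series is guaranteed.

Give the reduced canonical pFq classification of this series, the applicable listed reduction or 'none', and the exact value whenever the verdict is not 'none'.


The tell: with t_0 = -9/4, the parameter 5 appears in both the upper and lower lists and cancels.
Consecutive-term ratio: r(k) = (3/8) * (k+1) (k+1) / [(k+2) (k+1)] - rational in k, leading ratio (3/8); with t_0 = -9/4, classification follows.

At argument 3/8: a 2F1 with upper {1, 1}, lower {2}, scaled by C = -9/4. Verdict: logarithm (I6) fires (the logarithm: parameters (1,1;2), x = 3/8). Its exact value is 6 * ln(5/8).


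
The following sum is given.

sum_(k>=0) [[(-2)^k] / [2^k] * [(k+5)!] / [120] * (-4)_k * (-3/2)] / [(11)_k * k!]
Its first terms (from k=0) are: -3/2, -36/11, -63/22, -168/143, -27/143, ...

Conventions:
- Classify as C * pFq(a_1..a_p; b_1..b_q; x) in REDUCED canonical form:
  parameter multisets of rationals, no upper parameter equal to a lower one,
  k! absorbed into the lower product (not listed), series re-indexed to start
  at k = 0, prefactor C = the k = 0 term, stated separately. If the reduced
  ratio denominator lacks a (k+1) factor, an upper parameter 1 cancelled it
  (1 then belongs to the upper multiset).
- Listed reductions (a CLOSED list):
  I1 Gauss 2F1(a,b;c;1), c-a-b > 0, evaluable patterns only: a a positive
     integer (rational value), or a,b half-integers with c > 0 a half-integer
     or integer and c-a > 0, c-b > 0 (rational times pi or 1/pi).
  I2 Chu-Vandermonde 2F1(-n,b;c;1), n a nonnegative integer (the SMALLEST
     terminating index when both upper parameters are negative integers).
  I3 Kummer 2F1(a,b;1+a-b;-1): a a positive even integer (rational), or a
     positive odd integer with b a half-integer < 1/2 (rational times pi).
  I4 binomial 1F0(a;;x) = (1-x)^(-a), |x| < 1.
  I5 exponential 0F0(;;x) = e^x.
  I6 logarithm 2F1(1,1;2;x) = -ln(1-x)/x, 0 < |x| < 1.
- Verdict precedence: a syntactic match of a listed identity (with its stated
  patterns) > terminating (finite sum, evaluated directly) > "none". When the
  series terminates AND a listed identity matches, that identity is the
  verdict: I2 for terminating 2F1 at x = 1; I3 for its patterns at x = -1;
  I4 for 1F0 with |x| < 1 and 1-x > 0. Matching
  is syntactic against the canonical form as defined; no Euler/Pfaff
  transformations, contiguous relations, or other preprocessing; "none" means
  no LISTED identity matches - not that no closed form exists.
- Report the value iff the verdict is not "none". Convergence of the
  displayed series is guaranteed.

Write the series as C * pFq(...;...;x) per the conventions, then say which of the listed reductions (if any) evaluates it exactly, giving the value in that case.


Canonical form: C = -3/2 times 2F1 with upper {-4, 6}, lower {11}, x = -1. Verdict: this is Kummer (I3) (x = -1; c = 11 equals 1+a-b for upper {-4, 6}: listed pattern). Value: -9.

First insight: with t_0 = -3/2, the factorial ratio (prefactor -3/2) (k+a-1)!/(a-1)! is a rising factorial (a)_k.
Adjacent-term ratio: r(k) = (-1) * (k-4) (k+6) / [(k+11) (k+1)] ; factor over Q: parameters, x = (-1), and C = -3/2.


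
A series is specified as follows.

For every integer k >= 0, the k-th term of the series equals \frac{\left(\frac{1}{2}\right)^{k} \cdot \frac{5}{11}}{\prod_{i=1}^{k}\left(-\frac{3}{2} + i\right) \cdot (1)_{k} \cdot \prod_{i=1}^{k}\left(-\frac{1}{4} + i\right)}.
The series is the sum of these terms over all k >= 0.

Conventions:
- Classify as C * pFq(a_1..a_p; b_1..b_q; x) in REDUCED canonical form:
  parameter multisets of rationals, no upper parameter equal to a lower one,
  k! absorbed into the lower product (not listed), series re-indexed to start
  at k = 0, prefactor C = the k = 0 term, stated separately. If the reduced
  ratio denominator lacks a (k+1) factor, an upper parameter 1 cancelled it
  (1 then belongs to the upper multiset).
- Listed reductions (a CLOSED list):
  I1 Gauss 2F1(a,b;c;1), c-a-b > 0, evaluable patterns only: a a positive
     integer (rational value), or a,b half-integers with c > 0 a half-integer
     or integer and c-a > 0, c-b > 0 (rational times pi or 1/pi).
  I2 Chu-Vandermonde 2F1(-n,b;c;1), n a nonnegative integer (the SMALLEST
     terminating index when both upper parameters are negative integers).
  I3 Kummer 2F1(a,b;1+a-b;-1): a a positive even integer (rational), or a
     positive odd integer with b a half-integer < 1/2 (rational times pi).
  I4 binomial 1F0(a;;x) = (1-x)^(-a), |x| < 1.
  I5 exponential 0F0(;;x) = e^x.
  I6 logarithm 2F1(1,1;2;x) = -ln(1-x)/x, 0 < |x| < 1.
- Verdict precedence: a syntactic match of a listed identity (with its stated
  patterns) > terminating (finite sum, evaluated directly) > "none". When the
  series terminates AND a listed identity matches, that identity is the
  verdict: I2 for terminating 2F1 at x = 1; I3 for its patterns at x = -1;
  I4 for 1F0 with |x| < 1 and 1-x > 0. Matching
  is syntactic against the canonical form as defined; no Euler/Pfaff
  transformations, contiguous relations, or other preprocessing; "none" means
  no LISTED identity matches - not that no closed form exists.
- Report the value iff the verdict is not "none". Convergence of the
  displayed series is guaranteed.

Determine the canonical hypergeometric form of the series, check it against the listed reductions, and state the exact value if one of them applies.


The tell: x = \frac{1}{2} and (1)_k (C = 5/11) is k! itself.
Consecutive-term ratio: r(k) = \frac{1}{2} * 1 / [(k-\frac{1}{2}) (k+\frac{3}{4}) (k+1)] - rational in k, leading ratio \frac{1}{2}; with t_0 = \frac{5}{11}, classification follows.

Canonical form: C = \frac{5}{11} times 0F2 with upper {-}, lower {-\frac{1}{2}, \frac{3}{4}}, x = \frac{1}{2}. Verdict: none. No listed pattern accepts 0F2(-; -\frac{1}{2}, \frac{3}{4}; \frac{1}{2}).


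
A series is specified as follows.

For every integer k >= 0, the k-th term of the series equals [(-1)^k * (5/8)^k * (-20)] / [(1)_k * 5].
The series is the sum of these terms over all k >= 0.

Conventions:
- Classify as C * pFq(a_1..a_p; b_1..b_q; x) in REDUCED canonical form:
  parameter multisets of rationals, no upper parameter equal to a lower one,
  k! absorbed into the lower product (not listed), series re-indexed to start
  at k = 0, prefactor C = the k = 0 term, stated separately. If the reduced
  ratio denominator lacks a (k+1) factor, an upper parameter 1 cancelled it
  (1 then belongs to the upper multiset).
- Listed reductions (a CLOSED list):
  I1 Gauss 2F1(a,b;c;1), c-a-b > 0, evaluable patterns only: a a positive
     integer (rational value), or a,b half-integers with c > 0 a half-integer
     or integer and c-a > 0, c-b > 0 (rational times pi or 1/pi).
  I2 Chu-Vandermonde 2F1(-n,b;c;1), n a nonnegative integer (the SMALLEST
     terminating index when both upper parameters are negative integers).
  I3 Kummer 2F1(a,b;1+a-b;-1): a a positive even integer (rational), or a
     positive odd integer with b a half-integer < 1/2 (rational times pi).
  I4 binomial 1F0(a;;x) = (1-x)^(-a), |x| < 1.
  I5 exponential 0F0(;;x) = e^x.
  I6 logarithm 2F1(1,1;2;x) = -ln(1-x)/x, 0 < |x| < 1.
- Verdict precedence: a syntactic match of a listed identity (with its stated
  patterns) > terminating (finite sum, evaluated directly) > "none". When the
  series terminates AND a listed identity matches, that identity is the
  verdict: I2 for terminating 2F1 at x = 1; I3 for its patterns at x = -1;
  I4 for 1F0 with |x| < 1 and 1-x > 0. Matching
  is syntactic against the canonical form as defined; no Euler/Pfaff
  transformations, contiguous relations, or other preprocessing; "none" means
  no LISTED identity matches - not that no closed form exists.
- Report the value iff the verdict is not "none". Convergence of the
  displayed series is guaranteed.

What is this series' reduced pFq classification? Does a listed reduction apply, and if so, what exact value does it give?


This is -4 * 0F0(-; -; -5/8) in reduced canonical form. Verdict: the I5 exponential reduction fires (the 0F0 exponential series at x = -5/8). Hence: (-4) * e^(-5/8).

The tell: with t_0 = -4, the constant factors (prefactor -4) combine into one prefactor.
Term ratio: r(k) = (-5/8) * 1 / [(k+1)] ; factor over Q: parameters, x = (-5/8), and C = -4.


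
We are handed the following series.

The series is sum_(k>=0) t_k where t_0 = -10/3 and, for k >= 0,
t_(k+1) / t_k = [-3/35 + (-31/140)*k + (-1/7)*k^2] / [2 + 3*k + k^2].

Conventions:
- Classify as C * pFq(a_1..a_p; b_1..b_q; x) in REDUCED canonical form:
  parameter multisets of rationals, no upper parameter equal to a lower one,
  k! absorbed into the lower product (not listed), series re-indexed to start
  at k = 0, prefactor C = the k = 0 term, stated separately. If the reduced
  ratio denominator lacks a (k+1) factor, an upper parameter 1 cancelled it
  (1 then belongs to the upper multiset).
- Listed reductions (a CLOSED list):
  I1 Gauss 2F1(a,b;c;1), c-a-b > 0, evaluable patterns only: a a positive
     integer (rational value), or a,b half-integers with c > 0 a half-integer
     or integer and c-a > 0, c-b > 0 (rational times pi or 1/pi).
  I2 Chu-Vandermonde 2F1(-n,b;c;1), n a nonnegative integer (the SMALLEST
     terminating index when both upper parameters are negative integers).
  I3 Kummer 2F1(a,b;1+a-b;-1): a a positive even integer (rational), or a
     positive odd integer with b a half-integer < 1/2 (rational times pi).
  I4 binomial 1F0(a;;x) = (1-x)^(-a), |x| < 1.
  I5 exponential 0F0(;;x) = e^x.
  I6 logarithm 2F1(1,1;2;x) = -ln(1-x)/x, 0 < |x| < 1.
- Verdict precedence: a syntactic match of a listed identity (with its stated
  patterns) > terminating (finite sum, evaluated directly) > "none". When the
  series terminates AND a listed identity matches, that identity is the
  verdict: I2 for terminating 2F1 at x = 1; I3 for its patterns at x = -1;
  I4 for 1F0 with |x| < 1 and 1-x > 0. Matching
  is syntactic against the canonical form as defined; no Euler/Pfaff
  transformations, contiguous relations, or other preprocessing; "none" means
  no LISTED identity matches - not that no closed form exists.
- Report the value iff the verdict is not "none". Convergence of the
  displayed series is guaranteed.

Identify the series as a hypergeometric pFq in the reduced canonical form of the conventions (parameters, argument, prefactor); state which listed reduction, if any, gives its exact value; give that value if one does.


Classification (C = -10/3): 2F1 with upper {3/4, 4/5}, lower {2}, argument x = -1/7. Verdict: none. No listed pattern accepts 2F1(3/4, 4/5; 2; -1/7).

The tell: x = (-1/7) and the expanded ratio factors over Q; C = -10/3, x = -1/7, roots give parameters.
Step ratio: r(k) = (-1/7) * (k+3/4) (k+4/5) / [(k+2) (k+1)] - rational in k, leading ratio (-1/7); with t_0 = -10/3, classification follows.


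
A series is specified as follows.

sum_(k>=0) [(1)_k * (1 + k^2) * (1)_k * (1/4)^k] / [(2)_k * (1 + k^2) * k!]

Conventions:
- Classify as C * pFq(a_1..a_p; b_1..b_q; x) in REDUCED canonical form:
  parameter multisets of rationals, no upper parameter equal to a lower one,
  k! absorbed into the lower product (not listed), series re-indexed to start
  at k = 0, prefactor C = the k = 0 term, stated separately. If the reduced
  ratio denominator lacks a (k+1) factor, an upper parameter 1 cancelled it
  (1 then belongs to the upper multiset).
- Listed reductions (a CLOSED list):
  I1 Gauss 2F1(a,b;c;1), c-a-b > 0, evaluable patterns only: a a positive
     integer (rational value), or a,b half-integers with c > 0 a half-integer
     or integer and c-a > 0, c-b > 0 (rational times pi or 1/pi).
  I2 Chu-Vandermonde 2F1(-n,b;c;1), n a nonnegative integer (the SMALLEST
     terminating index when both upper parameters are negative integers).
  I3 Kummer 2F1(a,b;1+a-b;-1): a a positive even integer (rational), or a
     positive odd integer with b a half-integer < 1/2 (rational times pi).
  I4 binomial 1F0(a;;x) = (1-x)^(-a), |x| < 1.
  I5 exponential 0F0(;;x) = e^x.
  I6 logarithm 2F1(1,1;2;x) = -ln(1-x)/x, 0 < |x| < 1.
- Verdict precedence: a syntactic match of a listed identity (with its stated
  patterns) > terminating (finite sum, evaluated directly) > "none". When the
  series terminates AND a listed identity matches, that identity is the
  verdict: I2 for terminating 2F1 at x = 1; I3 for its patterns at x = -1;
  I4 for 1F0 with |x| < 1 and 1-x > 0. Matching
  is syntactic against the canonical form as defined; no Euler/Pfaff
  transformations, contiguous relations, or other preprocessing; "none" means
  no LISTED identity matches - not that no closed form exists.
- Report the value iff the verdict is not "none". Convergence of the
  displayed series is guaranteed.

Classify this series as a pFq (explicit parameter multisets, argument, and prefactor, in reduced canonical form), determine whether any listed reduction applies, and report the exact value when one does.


Reduced: x = 1/4, 2F1, upper = {1, 1}, lower = {2}, C = 1. Verdict: the logarithmic series (I6) applies (the logarithm: parameters (1,1;2), x = 1/4). Hence: (-4) * ln(3/4).

First insight: with t_0 = 1, the factor k^2 + 1 cancels (top and bottom), leaving prefactor 1.
Ratio: r(k) = (1/4) * (k+1) (k+1) / [(k+2) (k+1)] - rational in k. x = (1/4); t_0 = 1; negate the roots.


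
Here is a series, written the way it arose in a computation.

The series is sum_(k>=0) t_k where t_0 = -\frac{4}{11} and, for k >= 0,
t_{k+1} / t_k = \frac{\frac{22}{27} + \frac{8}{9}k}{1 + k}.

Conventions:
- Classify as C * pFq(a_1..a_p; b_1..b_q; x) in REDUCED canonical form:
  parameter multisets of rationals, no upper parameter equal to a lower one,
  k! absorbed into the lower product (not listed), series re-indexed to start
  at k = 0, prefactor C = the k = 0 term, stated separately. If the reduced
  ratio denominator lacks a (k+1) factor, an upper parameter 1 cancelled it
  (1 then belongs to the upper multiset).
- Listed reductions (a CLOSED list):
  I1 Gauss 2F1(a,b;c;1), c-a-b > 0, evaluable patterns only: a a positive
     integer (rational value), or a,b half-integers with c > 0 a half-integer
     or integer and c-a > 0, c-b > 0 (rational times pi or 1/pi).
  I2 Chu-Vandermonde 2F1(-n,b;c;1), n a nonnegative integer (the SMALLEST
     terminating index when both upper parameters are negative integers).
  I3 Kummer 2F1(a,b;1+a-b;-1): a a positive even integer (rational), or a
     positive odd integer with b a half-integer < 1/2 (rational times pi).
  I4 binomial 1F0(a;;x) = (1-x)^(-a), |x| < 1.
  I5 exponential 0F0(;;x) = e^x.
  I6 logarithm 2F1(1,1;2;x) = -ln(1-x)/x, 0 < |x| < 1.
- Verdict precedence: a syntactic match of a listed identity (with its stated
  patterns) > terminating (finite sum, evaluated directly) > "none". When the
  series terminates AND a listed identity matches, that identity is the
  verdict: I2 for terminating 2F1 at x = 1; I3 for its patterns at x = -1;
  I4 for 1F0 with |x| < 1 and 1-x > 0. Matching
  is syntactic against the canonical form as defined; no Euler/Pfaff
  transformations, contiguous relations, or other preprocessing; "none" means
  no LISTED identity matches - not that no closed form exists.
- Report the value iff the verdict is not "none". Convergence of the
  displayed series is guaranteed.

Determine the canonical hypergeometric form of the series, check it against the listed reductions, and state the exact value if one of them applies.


First insight: t_0 being -\frac{4}{11}, the expanded ratio factors over Q; C = -4/11, roots give parameters.
Adjacent-term ratio: r(k) = \frac{8}{9} * (k+\frac{11}{12}) / [(k+1)] - rational in k. x = \frac{8}{9}; t_0 = -\frac{4}{11}; negate the roots.

Prefactor -\frac{4}{11}, argument \frac{8}{9}: 1F0 with upper {\frac{11}{12}} over lower {-}. Verdict: binomial (I4) applies (the 1F0 binomial series: exponent -11/12, x = \frac{8}{9}). Sum: \left(-\frac{4}{11}\right) \cdot \left(\frac{1}{9}\right)^{-\frac{11}{12}}.
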